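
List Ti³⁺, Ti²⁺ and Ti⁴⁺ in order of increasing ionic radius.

Ti⁴⁺ < Ti³⁺ < Ti²⁺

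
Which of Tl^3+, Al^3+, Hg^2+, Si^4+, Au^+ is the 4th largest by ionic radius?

Si^4+ has 10 e⁻ (Z=14), Al^3+ has 10 e⁻ (Z=13), Tl^3+ has 78 e⁻ (Z=81), Hg^2+ has 78 e⁻ (Z=80), Au^+ has 78 e⁻ (Z=79). Si^4+ < Al^3+ (isoelectronic, higher Z=14 is smaller); Al^3+ < Tl^3+ (same group, period 3 vs 6); Tl^3+ < Hg^2+ (isoelectronic, higher Z=81 is smaller); Hg^2+ < Au^+ (both 78 e⁻, Z=80>79).
Full ascending order: Si^4+ < Al^3+ < Tl^3+ < Hg^2+ < Au^+. Counting from the largest, position 4 is Al^3+.

Al^3+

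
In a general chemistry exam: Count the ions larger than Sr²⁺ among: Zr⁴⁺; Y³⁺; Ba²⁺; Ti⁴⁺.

1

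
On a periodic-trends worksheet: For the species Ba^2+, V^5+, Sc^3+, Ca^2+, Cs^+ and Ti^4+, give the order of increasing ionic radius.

V^5+ < Ti^4+ < Sc^3+ < Ca^2+ < Ba^2+ < Cs^+

Electron counts and nuclear charges: V^5+ (Z=23, 18 e⁻), Ti^4+ (Z=22, 18 e⁻), Sc^3+ (Z=21, 18 e⁻), Ca^2+ (Z=20, 18 e⁻), Ba^2+ (Z=56, 54 e⁻), Cs^+ (Z=55, 54 e⁻). V^5+ < Ti^4+ (both 18 e⁻, Z=23>22); Ti^4+ < Sc^3+ (both 18 e⁻, Z=22>21); Sc^3+ < Ca^2+ (isoelectronic, higher Z=21 is smaller); Ca^2+ < Ba^2+ (same group, period 4 vs 6); Ba^2+ < Cs^+ (both 54 e⁻, Z=56>55).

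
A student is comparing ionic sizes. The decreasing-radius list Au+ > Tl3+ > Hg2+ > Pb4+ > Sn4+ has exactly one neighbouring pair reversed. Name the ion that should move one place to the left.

The pair Tl3+, Hg2+ is the wrong way round — Tl3+ and Hg2+ share 78 electrons; the higher nuclear charge on Tl (Z=81) contracts it more, so Tl3+ < Hg2+. All other adjacent pairs agree with periodic trends, so Hg2+ is the misplaced ion.

Hg2+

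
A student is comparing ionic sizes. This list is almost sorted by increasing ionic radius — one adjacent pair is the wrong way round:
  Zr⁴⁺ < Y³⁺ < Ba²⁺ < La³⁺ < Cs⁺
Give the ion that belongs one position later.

Ba²⁺

Scanning neighbour by neighbour, only Ba²⁺/La³⁺ violates a trend: both have 54 electrons but Z(La)=57 > Z(Ba)=56, so La³⁺ should be the smaller of the two. That makes Ba²⁺ the one sitting a position early relative to where it belongs.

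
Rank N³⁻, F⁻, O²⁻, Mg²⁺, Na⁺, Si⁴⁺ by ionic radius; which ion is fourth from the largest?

Isoelectronic series (10 e⁻ each). Size is set by nuclear charge: more protons means a smaller ion. Si⁴⁺ (Z=14), Mg²⁺ (Z=12), Na⁺ (Z=11), F⁻ (Z=9), O²⁻ (Z=8), N³⁻ (Z=7).
Ordering: Si⁴⁺ < Mg²⁺ < Na⁺ < F⁻ < O²⁻ < N³⁻. The fourth largest is Na⁺.

Na⁺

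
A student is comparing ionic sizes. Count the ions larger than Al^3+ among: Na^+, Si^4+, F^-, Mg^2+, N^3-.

4

Each ion has 10 electrons. The ranking follows nuclear charge in reverse — greater Z gives a smaller radius. Si^4+ (Z=14), Al^3+ (Z=13), Mg^2+ (Z=12), Na^+ (Z=11), F^- (Z=9), N^3- (Z=7).
Ordering all of them (including Al^3+) by radius gives Si^4+ < Al^3+ < Mg^2+ < Na^+ < F^- < N^3-. That's 4.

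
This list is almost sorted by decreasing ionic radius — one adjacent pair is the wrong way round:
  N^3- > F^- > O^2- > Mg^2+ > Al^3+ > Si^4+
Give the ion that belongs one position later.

F^-

Compare adjacent ions: F^- and O^2- share 10 electrons; the higher nuclear charge on F (Z=9) contracts it more, so F^- < O^2- — yet in this decreasing list F^- sits before O^2-. Nothing else is reversed, so F^- should move one place to the right.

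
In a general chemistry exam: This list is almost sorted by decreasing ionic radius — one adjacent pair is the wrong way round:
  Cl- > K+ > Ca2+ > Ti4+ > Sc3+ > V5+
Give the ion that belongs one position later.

Check each adjacent pair. Ti4+ and Sc3+ are reversed: both have 18 electrons but Z(Ti)=22 > Z(Sc)=21, so Ti4+ should be the smaller of the two. No other neighbouring pair contradicts the periodic trends, so Ti4+ is the ion listed too early.

Ti4+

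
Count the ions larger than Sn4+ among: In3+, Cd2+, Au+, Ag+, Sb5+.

4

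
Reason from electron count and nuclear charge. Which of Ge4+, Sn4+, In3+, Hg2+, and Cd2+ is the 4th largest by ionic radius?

Sn4+

Electron counts and nuclear charges: Ge4+: 28 e⁻, Z=32, Sn4+: 46 e⁻, Z=50, In3+: 46 e⁻, Z=49, Cd2+: 46 e⁻, Z=48, Hg2+: 78 e⁻, Z=80. Ge4+ < Sn4+ (same group, period 4 vs 5); Sn4+ < In3+ (both 46 e⁻, Z=50>49); In3+ < Cd2+ (isoelectronic, higher Z=49 is smaller); Cd2+ < Hg2+ (same group, 1 shell fewer).
So the order is Ge4+ < Sn4+ < In3+ < Cd2+ < Hg2+; the 4th-largest ion is Sn4+.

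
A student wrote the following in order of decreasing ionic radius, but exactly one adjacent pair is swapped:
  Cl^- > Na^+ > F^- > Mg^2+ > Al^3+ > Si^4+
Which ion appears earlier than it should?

Na^+

Scanning neighbour by neighbour, only Na^+/F^- violates a trend: both have 10 electrons but Z(Na)=11 > Z(F)=9, so Na^+ should be the smaller of the two. That makes Na^+ the one sitting a position early relative to where it belongs.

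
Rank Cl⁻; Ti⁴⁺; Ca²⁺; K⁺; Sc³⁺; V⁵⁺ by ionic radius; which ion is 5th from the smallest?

These species are isoelectronic with 18 electrons. The only difference is the number of protons: V⁵⁺ (Z=23), Ti⁴⁺ (Z=22), Sc³⁺ (Z=21), Ca²⁺ (Z=20), K⁺ (Z=19), Cl⁻ (Z=17). The strongest nuclear pull (V⁵⁺) gives the smallest ion.
That gives V⁵⁺ < Ti⁴⁺ < Sc³⁺ < Ca²⁺ < K⁺ < Cl⁻. From the smallest end, number 5 is K⁺.

K⁺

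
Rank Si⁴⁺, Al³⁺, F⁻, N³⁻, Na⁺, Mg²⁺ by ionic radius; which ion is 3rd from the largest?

Na⁺

All of these have 10 electrons (isoelectronic). With the same electron cloud, the ion with the most protons pulls it in tightest. Nuclear charges: Si⁴⁺ (Z=14), Al³⁺ (Z=13), Mg²⁺ (Z=12), Na⁺ (Z=11), F⁻ (Z=9), N³⁻ (Z=7). Highest Z is smallest.
That gives Si⁴⁺ < Al³⁺ < Mg²⁺ < Na⁺ < F⁻ < N³⁻. From the largest end, number 3 is Na⁺.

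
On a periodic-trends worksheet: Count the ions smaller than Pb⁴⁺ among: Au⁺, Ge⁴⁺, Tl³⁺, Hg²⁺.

1

Electron counts and nuclear charges: Ge⁴⁺: 28 e⁻, Z=32, Pb⁴⁺: 78 e⁻, Z=82, Tl³⁺: 78 e⁻, Z=81, Hg²⁺: 78 e⁻, Z=80, Au⁺: 78 e⁻, Z=79. Ge⁴⁺ < Pb⁴⁺ (same group, period 4 vs 6); Pb⁴⁺ < Tl³⁺ (both 78 e⁻, Z=82>81); Tl³⁺ < Hg²⁺ (both 78 e⁻, Z=81>80); Hg²⁺ < Au⁺ (both 78 e⁻, Z=80>79).
Overall: Ge⁴⁺ < Pb⁴⁺ < Tl³⁺ < Hg²⁺ < Au⁺. Pb⁴⁺ has 1 below it and 3 above. So 1 is smaller.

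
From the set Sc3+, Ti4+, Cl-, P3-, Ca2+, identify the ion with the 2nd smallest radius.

Sc3+

All of these have 18 electrons (isoelectronic). With the same electron cloud, the ion with the most protons pulls it in tightest. Nuclear charges: Ti4+ (Z=22), Sc3+ (Z=21), Ca2+ (Z=20), Cl- (Z=17), P3- (Z=15). Highest Z is smallest.
So the order is Ti4+ < Sc3+ < Ca2+ < Cl- < P3-; the 2nd-smallest ion is Sc3+.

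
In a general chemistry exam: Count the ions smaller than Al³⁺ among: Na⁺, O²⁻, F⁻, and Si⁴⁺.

Isoelectronic series (10 e⁻ each). Size is set by nuclear charge: more protons means a smaller ion. Si⁴⁺ (Z=14), Al³⁺ (Z=13), Na⁺ (Z=11), F⁻ (Z=9), O²⁻ (Z=8).
Relative to Al³⁺, the ions that are smaller are Si⁴⁺. So 1 is smaller.

1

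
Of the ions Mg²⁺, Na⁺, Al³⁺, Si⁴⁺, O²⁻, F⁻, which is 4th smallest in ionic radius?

Na⁺

Isoelectronic series (10 e⁻ each). Size is set by nuclear charge: more protons means a smaller ion. Si⁴⁺ (Z=14), Al³⁺ (Z=13), Mg²⁺ (Z=12), Na⁺ (Z=11), F⁻ (Z=9), O²⁻ (Z=8).
Full ascending order: Si⁴⁺ < Al³⁺ < Mg²⁺ < Na⁺ < F⁻ < O²⁻. Counting from the smallest, position 4 is Na⁺.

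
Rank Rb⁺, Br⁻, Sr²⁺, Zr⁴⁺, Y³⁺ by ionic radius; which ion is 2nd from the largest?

Each ion has 36 electrons. The ranking follows nuclear charge in reverse — greater Z gives a smaller radius. Zr⁴⁺ (Z=40), Y³⁺ (Z=39), Sr²⁺ (Z=38), Rb⁺ (Z=37), Br⁻ (Z=35).
So the order is Zr⁴⁺ < Y³⁺ < Sr²⁺ < Rb⁺ < Br⁻; the 2nd-largest ion is Rb⁺.

Rb⁺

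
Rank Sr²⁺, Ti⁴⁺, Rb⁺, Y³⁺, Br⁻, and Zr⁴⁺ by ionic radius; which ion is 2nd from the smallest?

First list Z and electron count for each: Ti⁴⁺ has 18 e⁻ (Z=22), Zr⁴⁺ has 36 e⁻ (Z=40), Y³⁺ has 36 e⁻ (Z=39), Sr²⁺ has 36 e⁻ (Z=38), Rb⁺ has 36 e⁻ (Z=37), Br⁻ has 36 e⁻ (Z=35). Ti⁴⁺ < Zr⁴⁺ (same group, 1 shell fewer); Zr⁴⁺ < Y³⁺ (both 36 e⁻, Z=40>39); Y³⁺ < Sr²⁺ (both 36 e⁻, Z=39>38); Sr²⁺ < Rb⁺ (both 36 e⁻, Z=38>37); Rb⁺ < Br⁻ (isoelectronic, higher Z=37 is smaller).
That gives Ti⁴⁺ < Zr⁴⁺ < Y³⁺ < Sr²⁺ < Rb⁺ < Br⁻. From the smallest end, number 2 is Zr⁴⁺.

Zr⁴⁺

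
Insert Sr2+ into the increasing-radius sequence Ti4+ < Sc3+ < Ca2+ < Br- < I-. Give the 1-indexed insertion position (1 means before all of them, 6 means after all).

4

Electron counts and nuclear charges: Ti4+ has 18 e⁻ (Z=22), Sc3+ has 18 e⁻ (Z=21), Ca2+ has 18 e⁻ (Z=20), Sr2+ has 36 e⁻ (Z=38), Br- has 36 e⁻ (Z=35), I- has 54 e⁻ (Z=53). Ti4+ < Sc3+ (isoelectronic, higher Z=22 is smaller); Sc3+ < Ca2+ (both 18 e⁻, Z=21>20); Ca2+ < Sr2+ (same group, period 4 vs 5); Sr2+ < Br- (isoelectronic, higher Z=38 is smaller); Br- < I- (same group, period 4 vs 5).
Putting Sr2+ in gives Ti4+ < Sc3+ < Ca2+ < Sr2+ < Br- < I-; it lands at slot 4.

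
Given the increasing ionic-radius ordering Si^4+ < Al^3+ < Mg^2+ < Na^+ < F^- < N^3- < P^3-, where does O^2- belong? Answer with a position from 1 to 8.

First list Z and electron count for each: Si^4+ has 10 e⁻ (Z=14), Al^3+ has 10 e⁻ (Z=13), Mg^2+ has 10 e⁻ (Z=12), Na^+ has 10 e⁻ (Z=11), F^- has 10 e⁻ (Z=9), O^2- has 10 e⁻ (Z=8), N^3- has 10 e⁻ (Z=7), P^3- has 18 e⁻ (Z=15). Si^4+ < Al^3+ (isoelectronic, higher Z=14 is smaller); Al^3+ < Mg^2+ (both 10 e⁻, Z=13>12); Mg^2+ < Na^+ (isoelectronic, higher Z=12 is smaller); Na^+ < F^- (both 10 e⁻, Z=11>9); F^- < O^2- (both 10 e⁻, Z=9>8); O^2- < N^3- (isoelectronic, higher Z=8 is smaller); N^3- < P^3- (same group, 1 shell fewer).
The complete sequence is Si^4+ < Al^3+ < Mg^2+ < Na^+ < F^- < O^2- < N^3- < P^3-. O^2- sits at position 6.

6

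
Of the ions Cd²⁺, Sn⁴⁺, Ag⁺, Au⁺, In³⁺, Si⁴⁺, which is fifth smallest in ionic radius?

Tabulating Z and e⁻: Si⁴⁺ has 10 e⁻ (Z=14), Sn⁴⁺ has 46 e⁻ (Z=50), In³⁺ has 46 e⁻ (Z=49), Cd²⁺ has 46 e⁻ (Z=48), Ag⁺ has 46 e⁻ (Z=47), Au⁺ has 78 e⁻ (Z=79). Si⁴⁺ < Sn⁴⁺ (same group, 2 shells fewer); Sn⁴⁺ < In³⁺ (isoelectronic, higher Z=50 is smaller); In³⁺ < Cd²⁺ (both 46 e⁻, Z=49>48); Cd²⁺ < Ag⁺ (both 46 e⁻, Z=48>47); Ag⁺ < Au⁺ (same group, 1 shell fewer).
So the order is Si⁴⁺ < Sn⁴⁺ < In³⁺ < Cd²⁺ < Ag⁺ < Au⁺; the 5th-smallest ion is Ag⁺.

Ag⁺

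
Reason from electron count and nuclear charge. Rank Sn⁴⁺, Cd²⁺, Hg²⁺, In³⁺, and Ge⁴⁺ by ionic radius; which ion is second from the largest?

Ge⁴⁺ (Z=32, 28 e⁻), Sn⁴⁺ (Z=50, 46 e⁻), In³⁺ (Z=49, 46 e⁻), Cd²⁺ (Z=48, 46 e⁻), Hg²⁺ (Z=80, 78 e⁻). Ge⁴⁺ < Sn⁴⁺ (same group, 1 shell fewer); Sn⁴⁺ < In³⁺ (both 46 e⁻, Z=50>49); In³⁺ < Cd²⁺ (both 46 e⁻, Z=49>48); Cd²⁺ < Hg²⁺ (same group, period 5 vs 6).
Ordering: Ge⁴⁺ < Sn⁴⁺ < In³⁺ < Cd²⁺ < Hg²⁺. The second largest is Cd²⁺.

Cd²⁺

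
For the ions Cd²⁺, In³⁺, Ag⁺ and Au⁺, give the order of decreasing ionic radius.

Work out protons and electrons: In³⁺ (Z=49, 46 e⁻), Cd²⁺ (Z=48, 46 e⁻), Ag⁺ (Z=47, 46 e⁻), Au⁺ (Z=79, 78 e⁻). In³⁺ < Cd²⁺ (both 46 e⁻, Z=49>48); Cd²⁺ < Ag⁺ (isoelectronic, higher Z=48 is smaller); Ag⁺ < Au⁺ (same group, period 5 vs 6).

Au⁺ > Ag⁺ > Cd²⁺ > In³⁺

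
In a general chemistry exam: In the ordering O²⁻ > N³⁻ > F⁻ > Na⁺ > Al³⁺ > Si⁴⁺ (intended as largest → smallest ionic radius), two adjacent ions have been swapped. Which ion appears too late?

Check each adjacent pair. O²⁻ and N³⁻ are reversed: O²⁻ and N³⁻ share 10 electrons; the higher nuclear charge on O (Z=8) contracts it more, so O²⁻ < N³⁻. No other neighbouring pair contradicts the periodic trends, so N³⁻ is the ion listed too late.

N³⁻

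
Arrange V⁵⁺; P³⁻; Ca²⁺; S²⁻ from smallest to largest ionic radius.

All of these have 18 electrons (isoelectronic). With the same electron cloud, the ion with the most protons pulls it in tightest. Nuclear charges: V⁵⁺ (Z=23), Ca²⁺ (Z=20), S²⁻ (Z=16), P³⁻ (Z=15). Highest Z is smallest.

V⁵⁺ < Ca²⁺ < S²⁻ < P³⁻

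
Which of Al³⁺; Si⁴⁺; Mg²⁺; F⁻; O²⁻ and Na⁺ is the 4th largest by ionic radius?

Mg²⁺

Each ion has 10 electrons. The ranking follows nuclear charge in reverse — greater Z gives a smaller radius. Si⁴⁺ (Z=14), Al³⁺ (Z=13), Mg²⁺ (Z=12), Na⁺ (Z=11), F⁻ (Z=9), O²⁻ (Z=8).
Ordering: Si⁴⁺ < Al³⁺ < Mg²⁺ < Na⁺ < F⁻ < O²⁻. The 4th largest is Mg²⁺.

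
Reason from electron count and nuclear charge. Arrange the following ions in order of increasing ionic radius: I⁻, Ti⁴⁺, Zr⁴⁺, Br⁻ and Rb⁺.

Work out protons and electrons: Ti⁴⁺ (Z=22, 18 e⁻), Zr⁴⁺ (Z=40, 36 e⁻), Rb⁺ (Z=37, 36 e⁻), Br⁻ (Z=35, 36 e⁻), I⁻ (Z=53, 54 e⁻). Ti⁴⁺ < Zr⁴⁺ (same group, 1 shell fewer); Zr⁴⁺ < Rb⁺ (both 36 e⁻, Z=40>37); Rb⁺ < Br⁻ (both 36 e⁻, Z=37>35); Br⁻ < I⁻ (same group, 1 shell fewer).

Ti⁴⁺ < Zr⁴⁺ < Rb⁺ < Br⁻ < I⁻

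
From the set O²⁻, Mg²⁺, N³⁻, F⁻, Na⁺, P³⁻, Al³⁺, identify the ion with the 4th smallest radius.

F⁻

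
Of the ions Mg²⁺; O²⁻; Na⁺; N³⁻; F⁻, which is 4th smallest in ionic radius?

Each ion has 10 electrons. The ranking follows nuclear charge in reverse — greater Z gives a smaller radius. Mg²⁺ (Z=12), Na⁺ (Z=11), F⁻ (Z=9), O²⁻ (Z=8), N³⁻ (Z=7).
Full ascending order: Mg²⁺ < Na⁺ < F⁻ < O²⁻ < N³⁻. Counting from the smallest, position 4 is O²⁻.

O²⁻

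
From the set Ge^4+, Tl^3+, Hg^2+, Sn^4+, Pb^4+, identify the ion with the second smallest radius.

Tabulating Z and e⁻: Ge^4+ has 28 e⁻ (Z=32), Sn^4+ has 46 e⁻ (Z=50), Pb^4+ has 78 e⁻ (Z=82), Tl^3+ has 78 e⁻ (Z=81), Hg^2+ has 78 e⁻ (Z=80). Ge^4+ < Sn^4+ (same group, 1 shell fewer); Sn^4+ < Pb^4+ (same group, period 5 vs 6); Pb^4+ < Tl^3+ (isoelectronic, higher Z=82 is smaller); Tl^3+ < Hg^2+ (isoelectronic, higher Z=81 is smaller).
Full ascending order: Ge^4+ < Sn^4+ < Pb^4+ < Tl^3+ < Hg^2+. Counting from the smallest, position 2 is Sn^4+.

Sn^4+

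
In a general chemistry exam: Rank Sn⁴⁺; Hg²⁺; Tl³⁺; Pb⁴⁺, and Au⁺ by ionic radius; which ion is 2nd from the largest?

Electron counts and nuclear charges: Sn⁴⁺ has 46 e⁻ (Z=50), Pb⁴⁺ has 78 e⁻ (Z=82), Tl³⁺ has 78 e⁻ (Z=81), Hg²⁺ has 78 e⁻ (Z=80), Au⁺ has 78 e⁻ (Z=79). Sn⁴⁺ < Pb⁴⁺ (same group, period 5 vs 6); Pb⁴⁺ < Tl³⁺ (isoelectronic, higher Z=82 is smaller); Tl³⁺ < Hg²⁺ (isoelectronic, higher Z=81 is smaller); Hg²⁺ < Au⁺ (both 78 e⁻, Z=80>79).
That gives Sn⁴⁺ < Pb⁴⁺ < Tl³⁺ < Hg²⁺ < Au⁺. From the largest end, number 2 is Hg²⁺.

Hg²⁺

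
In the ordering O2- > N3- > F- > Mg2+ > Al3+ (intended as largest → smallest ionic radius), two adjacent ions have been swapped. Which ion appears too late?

Scanning neighbour by neighbour, only O2-/N3- violates a trend: both have 10 electrons but Z(O)=8 > Z(N)=7, so O2- should be the smaller of the two. That makes N3- the one sitting a position late relative to where it belongs.

N3-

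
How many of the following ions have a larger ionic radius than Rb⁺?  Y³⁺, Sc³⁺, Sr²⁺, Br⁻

1

Work out protons and electrons: Sc³⁺ (Z=21, 18 e⁻), Y³⁺ (Z=39, 36 e⁻), Sr²⁺ (Z=38, 36 e⁻), Rb⁺ (Z=37, 36 e⁻), Br⁻ (Z=35, 36 e⁻). Sc³⁺ < Y³⁺ (same group, period 4 vs 5); Y³⁺ < Sr²⁺ (both 36 e⁻, Z=39>38); Sr²⁺ < Rb⁺ (isoelectronic, higher Z=38 is smaller); Rb⁺ < Br⁻ (isoelectronic, higher Z=37 is smaller).
Overall: Sc³⁺ < Y³⁺ < Sr²⁺ < Rb⁺ < Br⁻. Rb⁺ has 3 below it and 1 above. That's 1.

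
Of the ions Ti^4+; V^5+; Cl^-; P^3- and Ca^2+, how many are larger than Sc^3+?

These species are isoelectronic with 18 electrons. The only difference is the number of protons: V^5+ (Z=23), Ti^4+ (Z=22), Sc^3+ (Z=21), Ca^2+ (Z=20), Cl^- (Z=17), P^3- (Z=15). The strongest nuclear pull (V^5+) gives the smallest ion.
Placing each against Sc^3+: smaller — V^5+, Ti^4+; larger — Ca^2+, Cl^-, P^3-. That's 3.

3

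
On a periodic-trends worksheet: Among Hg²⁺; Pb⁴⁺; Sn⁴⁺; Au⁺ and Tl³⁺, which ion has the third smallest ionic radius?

Tl³⁺

Sn⁴⁺ has 46 e⁻ (Z=50), Pb⁴⁺ has 78 e⁻ (Z=82), Tl³⁺ has 78 e⁻ (Z=81), Hg²⁺ has 78 e⁻ (Z=80), Au⁺ has 78 e⁻ (Z=79). Sn⁴⁺ < Pb⁴⁺ (same group, 1 shell fewer); Pb⁴⁺ < Tl³⁺ (both 78 e⁻, Z=82>81); Tl³⁺ < Hg²⁺ (both 78 e⁻, Z=81>80); Hg²⁺ < Au⁺ (isoelectronic, higher Z=80 is smaller).
Ordering: Sn⁴⁺ < Pb⁴⁺ < Tl³⁺ < Hg²⁺ < Au⁺. The third smallest is Tl³⁺.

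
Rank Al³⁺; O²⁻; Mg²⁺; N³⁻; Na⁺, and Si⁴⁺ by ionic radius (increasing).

Si⁴⁺ < Al³⁺ < Mg²⁺ < Na⁺ < O²⁻ < N³⁻

These species are isoelectronic with 10 electrons. The only difference is the number of protons: Si⁴⁺ (Z=14), Al³⁺ (Z=13), Mg²⁺ (Z=12), Na⁺ (Z=11), O²⁻ (Z=8), N³⁻ (Z=7). The strongest nuclear pull (Si⁴⁺) gives the smallest ion.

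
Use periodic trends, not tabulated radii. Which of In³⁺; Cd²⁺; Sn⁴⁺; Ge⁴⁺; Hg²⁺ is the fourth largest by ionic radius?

Ge⁴⁺ (Z=32, 28 e⁻), Sn⁴⁺ (Z=50, 46 e⁻), In³⁺ (Z=49, 46 e⁻), Cd²⁺ (Z=48, 46 e⁻), Hg²⁺ (Z=80, 78 e⁻). Ge⁴⁺ < Sn⁴⁺ (same group, 1 shell fewer); Sn⁴⁺ < In³⁺ (both 46 e⁻, Z=50>49); In³⁺ < Cd²⁺ (isoelectronic, higher Z=49 is smaller); Cd²⁺ < Hg²⁺ (same group, period 5 vs 6).
Full ascending order: Ge⁴⁺ < Sn⁴⁺ < In³⁺ < Cd²⁺ < Hg²⁺. Counting from the largest, position 4 is Sn⁴⁺.

Sn⁴⁺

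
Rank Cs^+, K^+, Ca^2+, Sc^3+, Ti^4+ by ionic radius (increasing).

Electron counts and nuclear charges: Ti^4+: 18 e⁻, Z=22, Sc^3+: 18 e⁻, Z=21, Ca^2+: 18 e⁻, Z=20, K^+: 18 e⁻, Z=19, Cs^+: 54 e⁻, Z=55. Ti^4+ < Sc^3+ (both 18 e⁻, Z=22>21); Sc^3+ < Ca^2+ (both 18 e⁻, Z=21>20); Ca^2+ < K^+ (both 18 e⁻, Z=20>19); K^+ < Cs^+ (same group, period 4 vs 6).

Ti^4+ < Sc^3+ < Ca^2+ < K^+ < Cs^+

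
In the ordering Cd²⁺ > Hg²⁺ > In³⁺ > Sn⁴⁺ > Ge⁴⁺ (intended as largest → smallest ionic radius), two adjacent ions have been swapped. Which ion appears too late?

Hg²⁺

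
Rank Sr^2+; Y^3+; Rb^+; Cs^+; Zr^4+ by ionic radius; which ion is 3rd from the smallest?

Sr^2+

Tabulating Z and e⁻: Zr^4+ has 36 e⁻ (Z=40), Y^3+ has 36 e⁻ (Z=39), Sr^2+ has 36 e⁻ (Z=38), Rb^+ has 36 e⁻ (Z=37), Cs^+ has 54 e⁻ (Z=55). Zr^4+ < Y^3+ (both 36 e⁻, Z=40>39); Y^3+ < Sr^2+ (both 36 e⁻, Z=39>38); Sr^2+ < Rb^+ (both 36 e⁻, Z=38>37); Rb^+ < Cs^+ (same group, 1 shell fewer).
Ordering: Zr^4+ < Y^3+ < Sr^2+ < Rb^+ < Cs^+. The 3rd smallest is Sr^2+.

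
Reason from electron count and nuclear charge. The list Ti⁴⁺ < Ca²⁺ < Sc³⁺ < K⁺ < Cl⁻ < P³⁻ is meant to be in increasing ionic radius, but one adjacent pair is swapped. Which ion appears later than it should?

Check each adjacent pair. Ca²⁺ and Sc³⁺ are reversed: Sc³⁺ and Ca²⁺ share 18 electrons; the higher nuclear charge on Sc (Z=21) contracts it more, so Sc³⁺ < Ca²⁺. No other neighbouring pair contradicts the periodic trends, so Sc³⁺ is the ion listed too late.

Sc³⁺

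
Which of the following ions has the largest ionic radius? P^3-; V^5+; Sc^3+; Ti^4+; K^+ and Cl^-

P^3-

All of these have 18 electrons (isoelectronic). With the same electron cloud, the ion with the most protons pulls it in tightest. Nuclear charges: V^5+ (Z=23), Ti^4+ (Z=22), Sc^3+ (Z=21), K^+ (Z=19), Cl^- (Z=17), P^3- (Z=15). Highest Z is smallest.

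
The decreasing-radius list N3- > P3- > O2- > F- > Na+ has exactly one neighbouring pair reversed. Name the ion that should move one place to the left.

P3-

The pair N3-, P3- is the wrong way round — both in group 15 with the same charge; N3- (period 2) has the smaller radius. All other adjacent pairs agree with periodic trends, so P3- is the misplaced ion.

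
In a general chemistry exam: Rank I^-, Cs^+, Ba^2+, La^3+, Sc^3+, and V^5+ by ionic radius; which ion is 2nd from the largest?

Cs^+

Tabulating Z and e⁻: V^5+ has 18 e⁻ (Z=23), Sc^3+ has 18 e⁻ (Z=21), La^3+ has 54 e⁻ (Z=57), Ba^2+ has 54 e⁻ (Z=56), Cs^+ has 54 e⁻ (Z=55), I^- has 54 e⁻ (Z=53). V^5+ < Sc^3+ (both 18 e⁻, Z=23>21); Sc^3+ < La^3+ (same group, 2 shells fewer); La^3+ < Ba^2+ (isoelectronic, higher Z=57 is smaller); Ba^2+ < Cs^+ (both 54 e⁻, Z=56>55); Cs^+ < I^- (both 54 e⁻, Z=55>53).
Ordering: V^5+ < Sc^3+ < La^3+ < Ba^2+ < Cs^+ < I^-. The 2nd largest is Cs^+.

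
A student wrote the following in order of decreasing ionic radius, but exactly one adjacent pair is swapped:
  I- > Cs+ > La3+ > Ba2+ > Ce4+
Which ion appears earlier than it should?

La3+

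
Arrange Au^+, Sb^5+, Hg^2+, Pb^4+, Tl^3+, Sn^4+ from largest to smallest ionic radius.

Work out protons and electrons: Sb^5+ (Z=51, 46 e⁻), Sn^4+ (Z=50, 46 e⁻), Pb^4+ (Z=82, 78 e⁻), Tl^3+ (Z=81, 78 e⁻), Hg^2+ (Z=80, 78 e⁻), Au^+ (Z=79, 78 e⁻). Sb^5+ < Sn^4+ (both 46 e⁻, Z=51>50); Sn^4+ < Pb^4+ (same group, 1 shell fewer); Pb^4+ < Tl^3+ (both 78 e⁻, Z=82>81); Tl^3+ < Hg^2+ (isoelectronic, higher Z=81 is smaller); Hg^2+ < Au^+ (isoelectronic, higher Z=80 is smaller).

Au^+ > Hg^2+ > Tl^3+ > Pb^4+ > Sn^4+ > Sb^5+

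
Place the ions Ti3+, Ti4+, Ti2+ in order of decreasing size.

For a single element, ionic radius drops as positive charge rises — Ti4+ < Ti2+.

Ti2+ > Ti3+ > Ti4+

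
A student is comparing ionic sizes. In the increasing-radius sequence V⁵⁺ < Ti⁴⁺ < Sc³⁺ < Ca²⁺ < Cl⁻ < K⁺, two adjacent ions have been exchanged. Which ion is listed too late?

K⁺

Compare adjacent ions: both have 18 electrons but Z(K)=19 > Z(Cl)=17, so K⁺ should be the smaller of the two — yet in this increasing list Cl⁻ sits before K⁺. Nothing else is reversed, so K⁺ should move one place to the left.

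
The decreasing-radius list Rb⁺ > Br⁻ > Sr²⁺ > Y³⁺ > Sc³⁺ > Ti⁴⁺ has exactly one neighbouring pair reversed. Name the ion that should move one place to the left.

The pair Rb⁺, Br⁻ is the wrong way round — they are isoelectronic (36 e⁻) and Rb has more protons than Br (37 vs 35), making Rb⁺ smaller. All other adjacent pairs agree with periodic trends, so Br⁻ is the misplaced ion.

Br⁻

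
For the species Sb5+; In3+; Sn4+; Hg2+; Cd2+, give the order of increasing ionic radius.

Sb5+ < Sn4+ < In3+ < Cd2+ < Hg2+

Tabulating Z and e⁻: Sb5+ (Z=51, 46 e⁻), Sn4+ (Z=50, 46 e⁻), In3+ (Z=49, 46 e⁻), Cd2+ (Z=48, 46 e⁻), Hg2+ (Z=80, 78 e⁻). Sb5+ < Sn4+ (both 46 e⁻, Z=51>50); Sn4+ < In3+ (isoelectronic, higher Z=50 is smaller); In3+ < Cd2+ (both 46 e⁻, Z=49>48); Cd2+ < Hg2+ (same group, period 5 vs 6).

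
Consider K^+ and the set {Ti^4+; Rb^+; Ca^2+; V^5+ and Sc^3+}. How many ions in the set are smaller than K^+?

4

V^5+ has 18 e⁻ (Z=23), Ti^4+ has 18 e⁻ (Z=22), Sc^3+ has 18 e⁻ (Z=21), Ca^2+ has 18 e⁻ (Z=20), K^+ has 18 e⁻ (Z=19), Rb^+ has 36 e⁻ (Z=37). V^5+ < Ti^4+ (isoelectronic, higher Z=23 is smaller); Ti^4+ < Sc^3+ (isoelectronic, higher Z=22 is smaller); Sc^3+ < Ca^2+ (isoelectronic, higher Z=21 is smaller); Ca^2+ < K^+ (isoelectronic, higher Z=20 is smaller); K^+ < Rb^+ (same group, period 4 vs 5).
Ordering all of them (including K^+) by radius gives V^5+ < Ti^4+ < Sc^3+ < Ca^2+ < K^+ < Rb^+. That's 4.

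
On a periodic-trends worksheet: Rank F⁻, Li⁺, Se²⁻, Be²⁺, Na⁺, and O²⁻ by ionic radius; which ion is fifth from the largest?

Li⁺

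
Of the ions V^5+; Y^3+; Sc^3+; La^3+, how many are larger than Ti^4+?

3

Electron counts and nuclear charges: V^5+ has 18 e⁻ (Z=23), Ti^4+ has 18 e⁻ (Z=22), Sc^3+ has 18 e⁻ (Z=21), Y^3+ has 36 e⁻ (Z=39), La^3+ has 54 e⁻ (Z=57). V^5+ < Ti^4+ (both 18 e⁻, Z=23>22); Ti^4+ < Sc^3+ (isoelectronic, higher Z=22 is smaller); Sc^3+ < Y^3+ (same group, period 4 vs 5); Y^3+ < La^3+ (same group, 1 shell fewer).
Placing each against Ti^4+: smaller — V^5+; larger — Sc^3+, Y^3+, La^3+. So 3 are larger.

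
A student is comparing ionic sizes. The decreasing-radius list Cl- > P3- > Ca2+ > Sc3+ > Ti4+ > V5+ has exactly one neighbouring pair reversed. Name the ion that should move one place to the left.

Check each adjacent pair. Cl- and P3- are reversed: Cl- and P3- share 18 electrons; the higher nuclear charge on Cl (Z=17) contracts it more, so Cl- < P3-. No other neighbouring pair contradicts the periodic trends, so P3- is the ion listed too late.

P3-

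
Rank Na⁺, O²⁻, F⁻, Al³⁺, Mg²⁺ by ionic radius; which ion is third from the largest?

Each ion has 10 electrons. The ranking follows nuclear charge in reverse — greater Z gives a smaller radius. Al³⁺ (Z=13), Mg²⁺ (Z=12), Na⁺ (Z=11), F⁻ (Z=9), O²⁻ (Z=8).
Ordering: Al³⁺ < Mg²⁺ < Na⁺ < F⁻ < O²⁻. The third largest is Na⁺.

Na⁺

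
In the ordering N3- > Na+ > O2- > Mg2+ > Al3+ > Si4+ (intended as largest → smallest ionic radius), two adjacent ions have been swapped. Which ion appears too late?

Compare adjacent ions: both have 10 electrons but Z(Na)=11 > Z(O)=8, so Na+ should be the smaller of the two — yet in this decreasing list Na+ sits before O2-. Nothing else is reversed, so O2- should move one place to the left.

O2-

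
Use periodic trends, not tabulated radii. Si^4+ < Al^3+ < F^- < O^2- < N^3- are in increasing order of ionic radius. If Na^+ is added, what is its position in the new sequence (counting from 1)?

These species are isoelectronic with 10 electrons. The only difference is the number of protons: Si^4+ (Z=14), Al^3+ (Z=13), Na^+ (Z=11), F^- (Z=9), O^2- (Z=8), N^3- (Z=7). The strongest nuclear pull (Si^4+) gives the smallest ion.
With Na^+ included the full order is Si^4+ < Al^3+ < Na^+ < F^- < O^2- < N^3-, so it takes position 3.

3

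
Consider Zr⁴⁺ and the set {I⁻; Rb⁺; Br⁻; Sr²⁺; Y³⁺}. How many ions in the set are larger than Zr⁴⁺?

5

Work out protons and electrons: Zr⁴⁺: 36 e⁻, Z=40, Y³⁺: 36 e⁻, Z=39, Sr²⁺: 36 e⁻, Z=38, Rb⁺: 36 e⁻, Z=37, Br⁻: 36 e⁻, Z=35, I⁻: 54 e⁻, Z=53. Zr⁴⁺ < Y³⁺ (both 36 e⁻, Z=40>39); Y³⁺ < Sr²⁺ (isoelectronic, higher Z=39 is smaller); Sr²⁺ < Rb⁺ (both 36 e⁻, Z=38>37); Rb⁺ < Br⁻ (both 36 e⁻, Z=37>35); Br⁻ < I⁻ (same group, period 4 vs 5).
Relative to Zr⁴⁺, the ions that are larger are Y³⁺, Sr²⁺, Rb⁺, Br⁻, I⁻. So 5 are larger.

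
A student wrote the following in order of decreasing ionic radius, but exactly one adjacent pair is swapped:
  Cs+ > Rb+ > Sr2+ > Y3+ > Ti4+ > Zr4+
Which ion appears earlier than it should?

Ti4+

Compare adjacent ions: Ti4+ and Zr4+ are in one column with the same charge; the lighter period-4 ion has one fewer shell and is smaller — yet in this decreasing list Ti4+ sits before Zr4+. Nothing else is reversed, so Ti4+ should move one place to the right.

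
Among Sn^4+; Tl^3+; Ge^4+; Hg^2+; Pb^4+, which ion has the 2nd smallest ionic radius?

Sn^4+

Ge^4+ has 28 e⁻ (Z=32), Sn^4+ has 46 e⁻ (Z=50), Pb^4+ has 78 e⁻ (Z=82), Tl^3+ has 78 e⁻ (Z=81), Hg^2+ has 78 e⁻ (Z=80). Ge^4+ < Sn^4+ (same group, period 4 vs 5); Sn^4+ < Pb^4+ (same group, 1 shell fewer); Pb^4+ < Tl^3+ (isoelectronic, higher Z=82 is smaller); Tl^3+ < Hg^2+ (both 78 e⁻, Z=81>80).
That gives Ge^4+ < Sn^4+ < Pb^4+ < Tl^3+ < Hg^2+. From the smallest end, number 2 is Sn^4+.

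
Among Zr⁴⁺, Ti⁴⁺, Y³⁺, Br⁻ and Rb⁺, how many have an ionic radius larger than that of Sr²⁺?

First list Z and electron count for each: Ti⁴⁺ (Z=22, 18 e⁻), Zr⁴⁺ (Z=40, 36 e⁻), Y³⁺ (Z=39, 36 e⁻), Sr²⁺ (Z=38, 36 e⁻), Rb⁺ (Z=37, 36 e⁻), Br⁻ (Z=35, 36 e⁻). Ti⁴⁺ < Zr⁴⁺ (same group, period 4 vs 5); Zr⁴⁺ < Y³⁺ (both 36 e⁻, Z=40>39); Y³⁺ < Sr²⁺ (both 36 e⁻, Z=39>38); Sr²⁺ < Rb⁺ (both 36 e⁻, Z=38>37); Rb⁺ < Br⁻ (isoelectronic, higher Z=37 is smaller).
Overall: Ti⁴⁺ < Zr⁴⁺ < Y³⁺ < Sr²⁺ < Rb⁺ < Br⁻. Sr²⁺ has 3 below it and 2 above. Count: 2.

2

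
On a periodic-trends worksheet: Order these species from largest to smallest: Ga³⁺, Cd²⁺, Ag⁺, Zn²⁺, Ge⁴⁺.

Ag⁺ > Cd²⁺ > Zn²⁺ > Ga³⁺ > Ge⁴⁺

Ge⁴⁺ (Z=32, 28 e⁻), Ga³⁺ (Z=31, 28 e⁻), Zn²⁺ (Z=30, 28 e⁻), Cd²⁺ (Z=48, 46 e⁻), Ag⁺ (Z=47, 46 e⁻). Ge⁴⁺ < Ga³⁺ (both 28 e⁻, Z=32>31); Ga³⁺ < Zn²⁺ (isoelectronic, higher Z=31 is smaller); Zn²⁺ < Cd²⁺ (same group, period 4 vs 5); Cd²⁺ < Ag⁺ (isoelectronic, higher Z=48 is smaller).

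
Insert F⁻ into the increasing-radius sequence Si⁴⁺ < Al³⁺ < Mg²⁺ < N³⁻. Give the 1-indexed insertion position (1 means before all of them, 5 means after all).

4

These species are isoelectronic with 10 electrons. The only difference is the number of protons: Si⁴⁺ (Z=14), Al³⁺ (Z=13), Mg²⁺ (Z=12), F⁻ (Z=9), N³⁻ (Z=7). The strongest nuclear pull (Si⁴⁺) gives the smallest ion.
The complete sequence is Si⁴⁺ < Al³⁺ < Mg²⁺ < F⁻ < N³⁻. F⁻ sits at position 4.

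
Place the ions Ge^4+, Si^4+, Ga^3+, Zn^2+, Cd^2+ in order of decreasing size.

Cd^2+ > Zn^2+ > Ga^3+ > Ge^4+ > Si^4+

Electron counts and nuclear charges: Si^4+: 10 e⁻, Z=14, Ge^4+: 28 e⁻, Z=32, Ga^3+: 28 e⁻, Z=31, Zn^2+: 28 e⁻, Z=30, Cd^2+: 46 e⁻, Z=48. Si^4+ < Ge^4+ (same group, 1 shell fewer); Ge^4+ < Ga^3+ (isoelectronic, higher Z=32 is smaller); Ga^3+ < Zn^2+ (both 28 e⁻, Z=31>30); Zn^2+ < Cd^2+ (same group, 1 shell fewer).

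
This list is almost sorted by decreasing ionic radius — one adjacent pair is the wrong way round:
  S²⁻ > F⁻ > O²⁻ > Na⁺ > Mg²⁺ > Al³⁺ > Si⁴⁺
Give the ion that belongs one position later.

F⁻

The pair F⁻, O²⁻ is the wrong way round — F⁻ and O²⁻ share 10 electrons; the higher nuclear charge on F (Z=9) contracts it more, so F⁻ < O²⁻. All other adjacent pairs agree with periodic trends, so F⁻ is the misplaced ion.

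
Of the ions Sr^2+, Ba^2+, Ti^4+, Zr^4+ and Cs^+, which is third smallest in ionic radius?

Sr^2+

Work out protons and electrons: Ti^4+ (Z=22, 18 e⁻), Zr^4+ (Z=40, 36 e⁻), Sr^2+ (Z=38, 36 e⁻), Ba^2+ (Z=56, 54 e⁻), Cs^+ (Z=55, 54 e⁻). Ti^4+ < Zr^4+ (same group, 1 shell fewer); Zr^4+ < Sr^2+ (isoelectronic, higher Z=40 is smaller); Sr^2+ < Ba^2+ (same group, 1 shell fewer); Ba^2+ < Cs^+ (isoelectronic, higher Z=56 is smaller).
Ordering: Ti^4+ < Zr^4+ < Sr^2+ < Ba^2+ < Cs^+. The third smallest is Sr^2+.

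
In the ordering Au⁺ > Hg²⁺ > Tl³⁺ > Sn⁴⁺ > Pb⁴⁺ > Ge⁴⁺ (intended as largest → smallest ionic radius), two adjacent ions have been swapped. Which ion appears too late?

Pb⁴⁺

The pair Sn⁴⁺, Pb⁴⁺ is the wrong way round — same group and charge — period 5 sits above period 6, so Sn⁴⁺ is smaller. All other adjacent pairs agree with periodic trends, so Pb⁴⁺ is the misplaced ion.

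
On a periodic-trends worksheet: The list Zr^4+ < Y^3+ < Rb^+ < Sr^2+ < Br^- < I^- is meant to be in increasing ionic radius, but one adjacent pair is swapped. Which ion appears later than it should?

The pair Rb^+, Sr^2+ is the wrong way round — Sr^2+ and Rb^+ share 36 electrons; the higher nuclear charge on Sr (Z=38) contracts it more, so Sr^2+ < Rb^+. All other adjacent pairs agree with periodic trends, so Sr^2+ is the misplaced ion.

Sr^2+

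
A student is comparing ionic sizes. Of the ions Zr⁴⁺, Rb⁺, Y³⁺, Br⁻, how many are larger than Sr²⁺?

2

These species are isoelectronic with 36 electrons. The only difference is the number of protons: Zr⁴⁺ (Z=40), Y³⁺ (Z=39), Sr²⁺ (Z=38), Rb⁺ (Z=37), Br⁻ (Z=35). The strongest nuclear pull (Zr⁴⁺) gives the smallest ion.
Relative to Sr²⁺, the ions that are larger are Rb⁺, Br⁻. Count: 2.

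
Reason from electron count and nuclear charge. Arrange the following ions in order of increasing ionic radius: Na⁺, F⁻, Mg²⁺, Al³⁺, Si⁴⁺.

All of these have 10 electrons (isoelectronic). With the same electron cloud, the ion with the most protons pulls it in tightest. Nuclear charges: Si⁴⁺ (Z=14), Al³⁺ (Z=13), Mg²⁺ (Z=12), Na⁺ (Z=11), F⁻ (Z=9). Highest Z is smallest.

Si⁴⁺ < Al³⁺ < Mg²⁺ < Na⁺ < F⁻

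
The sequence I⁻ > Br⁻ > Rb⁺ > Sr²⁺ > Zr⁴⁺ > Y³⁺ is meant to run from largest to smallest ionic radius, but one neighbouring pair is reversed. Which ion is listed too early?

The pair Zr⁴⁺, Y³⁺ is the wrong way round — they are isoelectronic (36 e⁻) and Zr has more protons than Y (40 vs 39), making Zr⁴⁺ smaller. All other adjacent pairs agree with periodic trends, so Zr⁴⁺ is the misplaced ion.

Zr⁴⁺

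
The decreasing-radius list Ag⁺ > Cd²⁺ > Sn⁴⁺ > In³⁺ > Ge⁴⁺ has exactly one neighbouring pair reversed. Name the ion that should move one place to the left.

Scanning neighbour by neighbour, only Sn⁴⁺/In³⁺ violates a trend: they are isoelectronic (46 e⁻) and Sn has more protons than In (50 vs 49), making Sn⁴⁺ smaller. That makes In³⁺ the one sitting a position late relative to where it belongs.

In³⁺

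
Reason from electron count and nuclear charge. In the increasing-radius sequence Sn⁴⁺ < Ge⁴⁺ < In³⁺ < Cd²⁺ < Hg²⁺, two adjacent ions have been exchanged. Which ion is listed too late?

Ge⁴⁺

Compare adjacent ions: both in group 14 with the same charge; Ge⁴⁺ (period 4) has the smaller radius — yet in this increasing list Sn⁴⁺ sits before Ge⁴⁺. Nothing else is reversed, so Ge⁴⁺ should move one place to the left.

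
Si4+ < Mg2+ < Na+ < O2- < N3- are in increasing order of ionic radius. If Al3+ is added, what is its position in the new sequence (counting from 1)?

2

These species are isoelectronic with 10 electrons. The only difference is the number of protons: Si4+ (Z=14), Al3+ (Z=13), Mg2+ (Z=12), Na+ (Z=11), O2- (Z=8), N3- (Z=7). The strongest nuclear pull (Si4+) gives the smallest ion.
Putting Al3+ in gives Si4+ < Al3+ < Mg2+ < Na+ < O2- < N3-; it lands at slot 2.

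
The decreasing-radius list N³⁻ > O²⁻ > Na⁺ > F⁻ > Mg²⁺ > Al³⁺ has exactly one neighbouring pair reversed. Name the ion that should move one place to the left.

F⁻

Compare adjacent ions: they are isoelectronic (10 e⁻) and Na has more protons than F (11 vs 9), making Na⁺ smaller — yet in this decreasing list Na⁺ sits before F⁻. Nothing else is reversed, so F⁻ should move one place to the left.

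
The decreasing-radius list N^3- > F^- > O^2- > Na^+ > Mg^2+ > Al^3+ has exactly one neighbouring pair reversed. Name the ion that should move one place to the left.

Scanning neighbour by neighbour, only F^-/O^2- violates a trend: F^- and O^2- share 10 electrons; the higher nuclear charge on F (Z=9) contracts it more, so F^- < O^2-. That makes O^2- the one sitting a position late relative to where it belongs.

O^2-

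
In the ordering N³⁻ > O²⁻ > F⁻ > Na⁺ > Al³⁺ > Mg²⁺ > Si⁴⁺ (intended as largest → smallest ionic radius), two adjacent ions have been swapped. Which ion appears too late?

Mg²⁺

Scanning neighbour by neighbour, only Al³⁺/Mg²⁺ violates a trend: Al³⁺ and Mg²⁺ share 10 electrons; the higher nuclear charge on Al (Z=13) contracts it more, so Al³⁺ < Mg²⁺. That makes Mg²⁺ the one sitting a position late relative to where it belongs.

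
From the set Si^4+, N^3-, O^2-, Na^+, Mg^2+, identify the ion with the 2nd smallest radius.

Mg^2+

All of these have 10 electrons (isoelectronic). With the same electron cloud, the ion with the most protons pulls it in tightest. Nuclear charges: Si^4+ (Z=14), Mg^2+ (Z=12), Na^+ (Z=11), O^2- (Z=8), N^3- (Z=7). Highest Z is smallest.
Full ascending order: Si^4+ < Mg^2+ < Na^+ < O^2- < N^3-. Counting from the smallest, position 2 is Mg^2+.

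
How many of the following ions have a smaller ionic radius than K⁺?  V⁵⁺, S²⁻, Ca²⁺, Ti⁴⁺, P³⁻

3

These species are isoelectronic with 18 electrons. The only difference is the number of protons: V⁵⁺ (Z=23), Ti⁴⁺ (Z=22), Ca²⁺ (Z=20), K⁺ (Z=19), S²⁻ (Z=16), P³⁻ (Z=15). The strongest nuclear pull (V⁵⁺) gives the smallest ion.
Placing each against K⁺: smaller — V⁵⁺, Ti⁴⁺, Ca²⁺; larger — S²⁻, P³⁻. Count: 3.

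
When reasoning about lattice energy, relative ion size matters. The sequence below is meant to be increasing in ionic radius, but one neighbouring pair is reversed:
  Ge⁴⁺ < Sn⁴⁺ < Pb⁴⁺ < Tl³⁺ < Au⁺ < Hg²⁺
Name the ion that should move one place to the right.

Au⁺

Scanning neighbour by neighbour, only Au⁺/Hg²⁺ violates a trend: Hg²⁺ and Au⁺ share 78 electrons; the higher nuclear charge on Hg (Z=80) contracts it more, so Hg²⁺ < Au⁺. That makes Au⁺ the one sitting a position early relative to where it belongs.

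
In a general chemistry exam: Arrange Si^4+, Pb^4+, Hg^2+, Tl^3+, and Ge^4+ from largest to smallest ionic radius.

Hg^2+ > Tl^3+ > Pb^4+ > Ge^4+ > Si^4+

First list Z and electron count for each: Si^4+ has 10 e⁻ (Z=14), Ge^4+ has 28 e⁻ (Z=32), Pb^4+ has 78 e⁻ (Z=82), Tl^3+ has 78 e⁻ (Z=81), Hg^2+ has 78 e⁻ (Z=80). Si^4+ < Ge^4+ (same group, 1 shell fewer); Ge^4+ < Pb^4+ (same group, period 4 vs 6); Pb^4+ < Tl^3+ (isoelectronic, higher Z=82 is smaller); Tl^3+ < Hg^2+ (isoelectronic, higher Z=81 is smaller).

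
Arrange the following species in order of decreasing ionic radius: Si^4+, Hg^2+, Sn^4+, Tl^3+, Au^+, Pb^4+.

Au^+ > Hg^2+ > Tl^3+ > Pb^4+ > Sn^4+ > Si^4+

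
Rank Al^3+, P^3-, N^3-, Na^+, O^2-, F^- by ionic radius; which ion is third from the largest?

O^2-

First list Z and electron count for each: Al^3+: 10 e⁻, Z=13, Na^+: 10 e⁻, Z=11, F^-: 10 e⁻, Z=9, O^2-: 10 e⁻, Z=8, N^3-: 10 e⁻, Z=7, P^3-: 18 e⁻, Z=15. Al^3+ < Na^+ (isoelectronic, higher Z=13 is smaller); Na^+ < F^- (isoelectronic, higher Z=11 is smaller); F^- < O^2- (both 10 e⁻, Z=9>8); O^2- < N^3- (isoelectronic, higher Z=8 is smaller); N^3- < P^3- (same group, period 2 vs 3).
That gives Al^3+ < Na^+ < F^- < O^2- < N^3- < P^3-. From the largest end, number 3 is O^2-.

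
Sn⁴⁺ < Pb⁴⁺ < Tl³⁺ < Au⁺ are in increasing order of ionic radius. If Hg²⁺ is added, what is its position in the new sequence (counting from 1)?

4

Work out protons and electrons: Sn⁴⁺: 46 e⁻, Z=50, Pb⁴⁺: 78 e⁻, Z=82, Tl³⁺: 78 e⁻, Z=81, Hg²⁺: 78 e⁻, Z=80, Au⁺: 78 e⁻, Z=79. Sn⁴⁺ < Pb⁴⁺ (same group, period 5 vs 6); Pb⁴⁺ < Tl³⁺ (isoelectronic, higher Z=82 is smaller); Tl³⁺ < Hg²⁺ (isoelectronic, higher Z=81 is smaller); Hg²⁺ < Au⁺ (both 78 e⁻, Z=80>79).
Merged order: Sn⁴⁺ < Pb⁴⁺ < Tl³⁺ < Hg²⁺ < Au⁺ — Hg²⁺ is number 4.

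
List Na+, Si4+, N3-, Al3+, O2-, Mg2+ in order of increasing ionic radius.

Si4+ < Al3+ < Mg2+ < Na+ < O2- < N3-

Isoelectronic series (10 e⁻ each). Size is set by nuclear charge: more protons means a smaller ion. Si4+ (Z=14), Al3+ (Z=13), Mg2+ (Z=12), Na+ (Z=11), O2- (Z=8), N3- (Z=7).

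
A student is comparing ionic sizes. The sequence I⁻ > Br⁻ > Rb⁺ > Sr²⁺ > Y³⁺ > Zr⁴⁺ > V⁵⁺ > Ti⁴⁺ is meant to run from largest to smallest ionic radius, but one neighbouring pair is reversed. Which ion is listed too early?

V⁵⁺

The pair V⁵⁺, Ti⁴⁺ is the wrong way round — V⁵⁺ and Ti⁴⁺ share 18 electrons; the higher nuclear charge on V (Z=23) contracts it more, so V⁵⁺ < Ti⁴⁺. All other adjacent pairs agree with periodic trends, so V⁵⁺ is the misplaced ion.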